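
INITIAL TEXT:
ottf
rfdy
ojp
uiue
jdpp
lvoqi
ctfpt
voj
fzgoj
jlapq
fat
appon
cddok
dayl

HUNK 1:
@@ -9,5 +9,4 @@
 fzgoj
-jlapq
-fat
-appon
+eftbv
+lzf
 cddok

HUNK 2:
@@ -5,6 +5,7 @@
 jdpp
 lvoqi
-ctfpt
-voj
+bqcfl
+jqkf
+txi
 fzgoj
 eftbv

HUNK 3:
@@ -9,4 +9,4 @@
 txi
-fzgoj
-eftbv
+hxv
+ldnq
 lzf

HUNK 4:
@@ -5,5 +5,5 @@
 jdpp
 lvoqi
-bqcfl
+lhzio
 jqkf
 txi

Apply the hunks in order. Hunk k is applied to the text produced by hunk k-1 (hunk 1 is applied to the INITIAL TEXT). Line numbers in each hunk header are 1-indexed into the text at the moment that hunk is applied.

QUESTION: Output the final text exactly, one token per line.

Answer: ottf
rfdy
ojp
uiue
jdpp
lvoqi
lhzio
jqkf
txi
hxv
ldnq
lzf
cddok
dayl

Derivation:
Hunk 1: at line 9 remove [jlapq,fat,appon] add [eftbv,lzf] -> 13 lines: ottf rfdy ojp uiue jdpp lvoqi ctfpt voj fzgoj eftbv lzf cddok dayl
Hunk 2: at line 5 remove [ctfpt,voj] add [bqcfl,jqkf,txi] -> 14 lines: ottf rfdy ojp uiue jdpp lvoqi bqcfl jqkf txi fzgoj eftbv lzf cddok dayl
Hunk 3: at line 9 remove [fzgoj,eftbv] add [hxv,ldnq] -> 14 lines: ottf rfdy ojp uiue jdpp lvoqi bqcfl jqkf txi hxv ldnq lzf cddok dayl
Hunk 4: at line 5 remove [bqcfl] add [lhzio] -> 14 lines: ottf rfdy ojp uiue jdpp lvoqi lhzio jqkf txi hxv ldnq lzf cddok dayl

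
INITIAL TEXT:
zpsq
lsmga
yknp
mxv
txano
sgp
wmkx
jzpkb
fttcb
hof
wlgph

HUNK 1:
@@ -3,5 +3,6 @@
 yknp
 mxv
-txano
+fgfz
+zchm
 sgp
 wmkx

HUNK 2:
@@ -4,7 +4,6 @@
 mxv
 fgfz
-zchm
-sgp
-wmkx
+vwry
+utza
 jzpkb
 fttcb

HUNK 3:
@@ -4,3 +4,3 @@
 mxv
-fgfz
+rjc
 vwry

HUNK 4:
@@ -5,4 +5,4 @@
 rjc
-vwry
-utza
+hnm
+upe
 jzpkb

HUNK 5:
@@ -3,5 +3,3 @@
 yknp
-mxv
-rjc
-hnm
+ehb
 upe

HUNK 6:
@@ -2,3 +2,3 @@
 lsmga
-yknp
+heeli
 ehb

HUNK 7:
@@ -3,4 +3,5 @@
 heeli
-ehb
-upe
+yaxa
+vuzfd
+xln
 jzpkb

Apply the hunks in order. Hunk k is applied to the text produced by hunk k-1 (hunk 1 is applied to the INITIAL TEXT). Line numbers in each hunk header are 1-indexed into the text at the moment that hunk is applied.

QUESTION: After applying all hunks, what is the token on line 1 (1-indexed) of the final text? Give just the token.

Hunk 1: at line 3 remove [txano] add [fgfz,zchm] -> 12 lines: zpsq lsmga yknp mxv fgfz zchm sgp wmkx jzpkb fttcb hof wlgph
Hunk 2: at line 4 remove [zchm,sgp,wmkx] add [vwry,utza] -> 11 lines: zpsq lsmga yknp mxv fgfz vwry utza jzpkb fttcb hof wlgph
Hunk 3: at line 4 remove [fgfz] add [rjc] -> 11 lines: zpsq lsmga yknp mxv rjc vwry utza jzpkb fttcb hof wlgph
Hunk 4: at line 5 remove [vwry,utza] add [hnm,upe] -> 11 lines: zpsq lsmga yknp mxv rjc hnm upe jzpkb fttcb hof wlgph
Hunk 5: at line 3 remove [mxv,rjc,hnm] add [ehb] -> 9 lines: zpsq lsmga yknp ehb upe jzpkb fttcb hof wlgph
Hunk 6: at line 2 remove [yknp] add [heeli] -> 9 lines: zpsq lsmga heeli ehb upe jzpkb fttcb hof wlgph
Hunk 7: at line 3 remove [ehb,upe] add [yaxa,vuzfd,xln] -> 10 lines: zpsq lsmga heeli yaxa vuzfd xln jzpkb fttcb hof wlgph
Final line 1: zpsq

Answer: zpsq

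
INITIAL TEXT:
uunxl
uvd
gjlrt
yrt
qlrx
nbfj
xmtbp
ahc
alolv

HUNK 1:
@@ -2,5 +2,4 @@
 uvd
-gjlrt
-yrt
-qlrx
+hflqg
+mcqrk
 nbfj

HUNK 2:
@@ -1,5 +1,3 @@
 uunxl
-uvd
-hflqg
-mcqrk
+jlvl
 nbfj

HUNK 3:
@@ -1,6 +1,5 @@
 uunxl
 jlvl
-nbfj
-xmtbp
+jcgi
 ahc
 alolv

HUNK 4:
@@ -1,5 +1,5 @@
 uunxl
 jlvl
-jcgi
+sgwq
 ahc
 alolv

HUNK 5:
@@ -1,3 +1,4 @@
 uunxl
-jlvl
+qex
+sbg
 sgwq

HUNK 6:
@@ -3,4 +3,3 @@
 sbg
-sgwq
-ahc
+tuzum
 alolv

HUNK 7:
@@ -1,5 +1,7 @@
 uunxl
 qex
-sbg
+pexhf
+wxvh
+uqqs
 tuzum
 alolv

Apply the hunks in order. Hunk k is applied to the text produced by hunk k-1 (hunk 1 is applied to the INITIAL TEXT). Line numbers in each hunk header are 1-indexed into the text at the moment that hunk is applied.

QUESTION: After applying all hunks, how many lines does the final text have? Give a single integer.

Hunk 1: at line 2 remove [gjlrt,yrt,qlrx] add [hflqg,mcqrk] -> 8 lines: uunxl uvd hflqg mcqrk nbfj xmtbp ahc alolv
Hunk 2: at line 1 remove [uvd,hflqg,mcqrk] add [jlvl] -> 6 lines: uunxl jlvl nbfj xmtbp ahc alolv
Hunk 3: at line 1 remove [nbfj,xmtbp] add [jcgi] -> 5 lines: uunxl jlvl jcgi ahc alolv
Hunk 4: at line 1 remove [jcgi] add [sgwq] -> 5 lines: uunxl jlvl sgwq ahc alolv
Hunk 5: at line 1 remove [jlvl] add [qex,sbg] -> 6 lines: uunxl qex sbg sgwq ahc alolv
Hunk 6: at line 3 remove [sgwq,ahc] add [tuzum] -> 5 lines: uunxl qex sbg tuzum alolv
Hunk 7: at line 1 remove [sbg] add [pexhf,wxvh,uqqs] -> 7 lines: uunxl qex pexhf wxvh uqqs tuzum alolv
Final line count: 7

Answer: 7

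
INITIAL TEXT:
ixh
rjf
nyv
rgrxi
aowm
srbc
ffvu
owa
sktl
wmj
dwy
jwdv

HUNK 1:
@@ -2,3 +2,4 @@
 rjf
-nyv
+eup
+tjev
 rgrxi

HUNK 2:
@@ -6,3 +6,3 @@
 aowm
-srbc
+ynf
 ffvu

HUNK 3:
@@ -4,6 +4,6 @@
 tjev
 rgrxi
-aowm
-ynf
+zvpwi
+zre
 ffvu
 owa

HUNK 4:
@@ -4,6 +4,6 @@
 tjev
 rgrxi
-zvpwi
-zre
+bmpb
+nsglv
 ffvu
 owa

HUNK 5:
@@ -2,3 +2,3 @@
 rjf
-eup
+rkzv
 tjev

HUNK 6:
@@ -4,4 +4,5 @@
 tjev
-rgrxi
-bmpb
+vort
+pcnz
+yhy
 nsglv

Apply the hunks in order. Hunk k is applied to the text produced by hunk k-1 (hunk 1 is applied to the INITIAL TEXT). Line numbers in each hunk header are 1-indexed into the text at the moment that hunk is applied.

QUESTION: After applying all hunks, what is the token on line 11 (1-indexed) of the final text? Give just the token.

Answer: sktl

Derivation:
Hunk 1: at line 2 remove [nyv] add [eup,tjev] -> 13 lines: ixh rjf eup tjev rgrxi aowm srbc ffvu owa sktl wmj dwy jwdv
Hunk 2: at line 6 remove [srbc] add [ynf] -> 13 lines: ixh rjf eup tjev rgrxi aowm ynf ffvu owa sktl wmj dwy jwdv
Hunk 3: at line 4 remove [aowm,ynf] add [zvpwi,zre] -> 13 lines: ixh rjf eup tjev rgrxi zvpwi zre ffvu owa sktl wmj dwy jwdv
Hunk 4: at line 4 remove [zvpwi,zre] add [bmpb,nsglv] -> 13 lines: ixh rjf eup tjev rgrxi bmpb nsglv ffvu owa sktl wmj dwy jwdv
Hunk 5: at line 2 remove [eup] add [rkzv] -> 13 lines: ixh rjf rkzv tjev rgrxi bmpb nsglv ffvu owa sktl wmj dwy jwdv
Hunk 6: at line 4 remove [rgrxi,bmpb] add [vort,pcnz,yhy] -> 14 lines: ixh rjf rkzv tjev vort pcnz yhy nsglv ffvu owa sktl wmj dwy jwdv
Final line 11: sktl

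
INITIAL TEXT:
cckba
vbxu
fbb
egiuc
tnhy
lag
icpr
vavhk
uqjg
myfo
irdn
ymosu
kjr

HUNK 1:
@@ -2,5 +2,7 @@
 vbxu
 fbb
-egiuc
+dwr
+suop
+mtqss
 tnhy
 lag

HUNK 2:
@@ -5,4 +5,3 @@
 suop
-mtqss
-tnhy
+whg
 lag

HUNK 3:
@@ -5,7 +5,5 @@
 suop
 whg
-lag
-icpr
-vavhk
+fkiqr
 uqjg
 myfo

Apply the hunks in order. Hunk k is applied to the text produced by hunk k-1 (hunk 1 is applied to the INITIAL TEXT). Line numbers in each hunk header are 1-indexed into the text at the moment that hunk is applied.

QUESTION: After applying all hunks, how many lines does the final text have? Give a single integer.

Answer: 12

Derivation:
Hunk 1: at line 2 remove [egiuc] add [dwr,suop,mtqss] -> 15 lines: cckba vbxu fbb dwr suop mtqss tnhy lag icpr vavhk uqjg myfo irdn ymosu kjr
Hunk 2: at line 5 remove [mtqss,tnhy] add [whg] -> 14 lines: cckba vbxu fbb dwr suop whg lag icpr vavhk uqjg myfo irdn ymosu kjr
Hunk 3: at line 5 remove [lag,icpr,vavhk] add [fkiqr] -> 12 lines: cckba vbxu fbb dwr suop whg fkiqr uqjg myfo irdn ymosu kjr
Final line count: 12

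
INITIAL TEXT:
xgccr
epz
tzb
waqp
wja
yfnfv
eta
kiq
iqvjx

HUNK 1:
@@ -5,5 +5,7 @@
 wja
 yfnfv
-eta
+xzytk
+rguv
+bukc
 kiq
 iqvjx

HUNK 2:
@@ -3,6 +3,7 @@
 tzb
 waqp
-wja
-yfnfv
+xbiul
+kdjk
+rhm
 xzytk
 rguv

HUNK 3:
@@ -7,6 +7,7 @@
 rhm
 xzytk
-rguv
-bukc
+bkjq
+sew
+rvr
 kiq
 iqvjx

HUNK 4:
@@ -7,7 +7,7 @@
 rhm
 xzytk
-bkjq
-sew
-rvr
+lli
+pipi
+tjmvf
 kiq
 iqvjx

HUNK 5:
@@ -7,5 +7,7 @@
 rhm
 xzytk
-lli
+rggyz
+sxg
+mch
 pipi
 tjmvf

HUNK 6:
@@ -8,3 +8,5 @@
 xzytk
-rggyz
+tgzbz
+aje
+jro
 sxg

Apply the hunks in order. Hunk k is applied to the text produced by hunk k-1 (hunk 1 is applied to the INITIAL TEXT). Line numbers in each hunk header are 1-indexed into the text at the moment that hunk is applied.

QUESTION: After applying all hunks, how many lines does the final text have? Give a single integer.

Hunk 1: at line 5 remove [eta] add [xzytk,rguv,bukc] -> 11 lines: xgccr epz tzb waqp wja yfnfv xzytk rguv bukc kiq iqvjx
Hunk 2: at line 3 remove [wja,yfnfv] add [xbiul,kdjk,rhm] -> 12 lines: xgccr epz tzb waqp xbiul kdjk rhm xzytk rguv bukc kiq iqvjx
Hunk 3: at line 7 remove [rguv,bukc] add [bkjq,sew,rvr] -> 13 lines: xgccr epz tzb waqp xbiul kdjk rhm xzytk bkjq sew rvr kiq iqvjx
Hunk 4: at line 7 remove [bkjq,sew,rvr] add [lli,pipi,tjmvf] -> 13 lines: xgccr epz tzb waqp xbiul kdjk rhm xzytk lli pipi tjmvf kiq iqvjx
Hunk 5: at line 7 remove [lli] add [rggyz,sxg,mch] -> 15 lines: xgccr epz tzb waqp xbiul kdjk rhm xzytk rggyz sxg mch pipi tjmvf kiq iqvjx
Hunk 6: at line 8 remove [rggyz] add [tgzbz,aje,jro] -> 17 lines: xgccr epz tzb waqp xbiul kdjk rhm xzytk tgzbz aje jro sxg mch pipi tjmvf kiq iqvjx
Final line count: 17

Answer: 17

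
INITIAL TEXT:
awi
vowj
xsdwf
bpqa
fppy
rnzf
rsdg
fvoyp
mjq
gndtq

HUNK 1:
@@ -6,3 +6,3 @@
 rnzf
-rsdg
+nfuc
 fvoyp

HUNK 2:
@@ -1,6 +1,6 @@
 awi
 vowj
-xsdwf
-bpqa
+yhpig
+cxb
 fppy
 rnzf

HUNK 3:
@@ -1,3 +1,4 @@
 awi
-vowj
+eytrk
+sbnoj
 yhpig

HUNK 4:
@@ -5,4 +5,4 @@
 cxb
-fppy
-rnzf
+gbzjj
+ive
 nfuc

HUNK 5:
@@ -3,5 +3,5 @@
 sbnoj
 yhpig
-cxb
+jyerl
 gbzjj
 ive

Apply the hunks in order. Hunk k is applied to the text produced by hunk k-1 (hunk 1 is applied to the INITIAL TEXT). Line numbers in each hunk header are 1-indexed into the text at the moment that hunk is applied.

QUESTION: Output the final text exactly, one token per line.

Hunk 1: at line 6 remove [rsdg] add [nfuc] -> 10 lines: awi vowj xsdwf bpqa fppy rnzf nfuc fvoyp mjq gndtq
Hunk 2: at line 1 remove [xsdwf,bpqa] add [yhpig,cxb] -> 10 lines: awi vowj yhpig cxb fppy rnzf nfuc fvoyp mjq gndtq
Hunk 3: at line 1 remove [vowj] add [eytrk,sbnoj] -> 11 lines: awi eytrk sbnoj yhpig cxb fppy rnzf nfuc fvoyp mjq gndtq
Hunk 4: at line 5 remove [fppy,rnzf] add [gbzjj,ive] -> 11 lines: awi eytrk sbnoj yhpig cxb gbzjj ive nfuc fvoyp mjq gndtq
Hunk 5: at line 3 remove [cxb] add [jyerl] -> 11 lines: awi eytrk sbnoj yhpig jyerl gbzjj ive nfuc fvoyp mjq gndtq

Answer: awi
eytrk
sbnoj
yhpig
jyerl
gbzjj
ive
nfuc
fvoyp
mjq
gndtq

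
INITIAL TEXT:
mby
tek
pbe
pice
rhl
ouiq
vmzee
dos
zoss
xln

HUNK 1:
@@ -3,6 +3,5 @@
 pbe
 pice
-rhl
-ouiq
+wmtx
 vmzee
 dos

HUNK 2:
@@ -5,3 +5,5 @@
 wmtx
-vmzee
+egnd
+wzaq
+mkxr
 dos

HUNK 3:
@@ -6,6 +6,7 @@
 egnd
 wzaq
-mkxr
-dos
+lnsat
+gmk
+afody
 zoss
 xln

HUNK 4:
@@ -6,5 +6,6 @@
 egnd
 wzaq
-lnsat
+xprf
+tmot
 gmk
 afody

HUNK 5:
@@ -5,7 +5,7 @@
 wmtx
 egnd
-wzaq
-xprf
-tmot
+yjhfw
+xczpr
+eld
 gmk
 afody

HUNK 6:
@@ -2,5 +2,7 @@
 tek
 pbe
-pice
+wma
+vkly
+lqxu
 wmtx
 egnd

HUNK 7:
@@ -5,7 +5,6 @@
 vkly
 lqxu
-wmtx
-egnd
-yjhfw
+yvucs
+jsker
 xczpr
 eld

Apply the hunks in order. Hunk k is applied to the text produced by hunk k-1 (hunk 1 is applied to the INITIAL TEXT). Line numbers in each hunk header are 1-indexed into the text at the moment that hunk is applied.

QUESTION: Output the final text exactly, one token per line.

Answer: mby
tek
pbe
wma
vkly
lqxu
yvucs
jsker
xczpr
eld
gmk
afody
zoss
xln

Derivation:
Hunk 1: at line 3 remove [rhl,ouiq] add [wmtx] -> 9 lines: mby tek pbe pice wmtx vmzee dos zoss xln
Hunk 2: at line 5 remove [vmzee] add [egnd,wzaq,mkxr] -> 11 lines: mby tek pbe pice wmtx egnd wzaq mkxr dos zoss xln
Hunk 3: at line 6 remove [mkxr,dos] add [lnsat,gmk,afody] -> 12 lines: mby tek pbe pice wmtx egnd wzaq lnsat gmk afody zoss xln
Hunk 4: at line 6 remove [lnsat] add [xprf,tmot] -> 13 lines: mby tek pbe pice wmtx egnd wzaq xprf tmot gmk afody zoss xln
Hunk 5: at line 5 remove [wzaq,xprf,tmot] add [yjhfw,xczpr,eld] -> 13 lines: mby tek pbe pice wmtx egnd yjhfw xczpr eld gmk afody zoss xln
Hunk 6: at line 2 remove [pice] add [wma,vkly,lqxu] -> 15 lines: mby tek pbe wma vkly lqxu wmtx egnd yjhfw xczpr eld gmk afody zoss xln
Hunk 7: at line 5 remove [wmtx,egnd,yjhfw] add [yvucs,jsker] -> 14 lines: mby tek pbe wma vkly lqxu yvucs jsker xczpr eld gmk afody zoss xln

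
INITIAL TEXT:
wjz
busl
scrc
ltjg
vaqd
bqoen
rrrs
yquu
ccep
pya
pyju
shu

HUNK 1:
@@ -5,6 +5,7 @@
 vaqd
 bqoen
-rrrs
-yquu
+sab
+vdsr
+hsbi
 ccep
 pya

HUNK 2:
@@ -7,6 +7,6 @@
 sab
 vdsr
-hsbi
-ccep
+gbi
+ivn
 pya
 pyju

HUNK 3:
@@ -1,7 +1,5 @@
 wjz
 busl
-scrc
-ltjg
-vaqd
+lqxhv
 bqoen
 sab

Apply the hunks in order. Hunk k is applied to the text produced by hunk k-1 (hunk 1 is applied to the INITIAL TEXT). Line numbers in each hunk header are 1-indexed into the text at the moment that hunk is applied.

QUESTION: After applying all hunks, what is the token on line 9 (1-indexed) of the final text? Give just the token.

Answer: pya

Derivation:
Hunk 1: at line 5 remove [rrrs,yquu] add [sab,vdsr,hsbi] -> 13 lines: wjz busl scrc ltjg vaqd bqoen sab vdsr hsbi ccep pya pyju shu
Hunk 2: at line 7 remove [hsbi,ccep] add [gbi,ivn] -> 13 lines: wjz busl scrc ltjg vaqd bqoen sab vdsr gbi ivn pya pyju shu
Hunk 3: at line 1 remove [scrc,ltjg,vaqd] add [lqxhv] -> 11 lines: wjz busl lqxhv bqoen sab vdsr gbi ivn pya pyju shu
Final line 9: pya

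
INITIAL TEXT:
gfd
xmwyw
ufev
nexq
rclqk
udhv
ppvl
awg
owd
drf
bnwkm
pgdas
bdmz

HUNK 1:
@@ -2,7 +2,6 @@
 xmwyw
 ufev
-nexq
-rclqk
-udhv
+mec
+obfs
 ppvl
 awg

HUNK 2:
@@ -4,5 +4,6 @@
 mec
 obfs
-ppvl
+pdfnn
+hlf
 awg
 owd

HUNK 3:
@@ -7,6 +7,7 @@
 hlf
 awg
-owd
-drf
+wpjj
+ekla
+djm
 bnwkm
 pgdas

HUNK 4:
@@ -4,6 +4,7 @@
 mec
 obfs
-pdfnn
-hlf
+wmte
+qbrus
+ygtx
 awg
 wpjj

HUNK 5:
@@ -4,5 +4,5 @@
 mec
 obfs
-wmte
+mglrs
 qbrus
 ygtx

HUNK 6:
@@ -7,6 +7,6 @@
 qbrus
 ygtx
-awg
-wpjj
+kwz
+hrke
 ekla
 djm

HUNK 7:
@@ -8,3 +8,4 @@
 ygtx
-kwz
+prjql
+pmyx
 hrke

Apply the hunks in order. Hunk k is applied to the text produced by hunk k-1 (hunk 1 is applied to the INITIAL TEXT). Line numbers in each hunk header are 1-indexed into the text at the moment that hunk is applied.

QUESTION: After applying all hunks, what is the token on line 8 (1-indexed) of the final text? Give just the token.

Hunk 1: at line 2 remove [nexq,rclqk,udhv] add [mec,obfs] -> 12 lines: gfd xmwyw ufev mec obfs ppvl awg owd drf bnwkm pgdas bdmz
Hunk 2: at line 4 remove [ppvl] add [pdfnn,hlf] -> 13 lines: gfd xmwyw ufev mec obfs pdfnn hlf awg owd drf bnwkm pgdas bdmz
Hunk 3: at line 7 remove [owd,drf] add [wpjj,ekla,djm] -> 14 lines: gfd xmwyw ufev mec obfs pdfnn hlf awg wpjj ekla djm bnwkm pgdas bdmz
Hunk 4: at line 4 remove [pdfnn,hlf] add [wmte,qbrus,ygtx] -> 15 lines: gfd xmwyw ufev mec obfs wmte qbrus ygtx awg wpjj ekla djm bnwkm pgdas bdmz
Hunk 5: at line 4 remove [wmte] add [mglrs] -> 15 lines: gfd xmwyw ufev mec obfs mglrs qbrus ygtx awg wpjj ekla djm bnwkm pgdas bdmz
Hunk 6: at line 7 remove [awg,wpjj] add [kwz,hrke] -> 15 lines: gfd xmwyw ufev mec obfs mglrs qbrus ygtx kwz hrke ekla djm bnwkm pgdas bdmz
Hunk 7: at line 8 remove [kwz] add [prjql,pmyx] -> 16 lines: gfd xmwyw ufev mec obfs mglrs qbrus ygtx prjql pmyx hrke ekla djm bnwkm pgdas bdmz
Final line 8: ygtx

Answer: ygtx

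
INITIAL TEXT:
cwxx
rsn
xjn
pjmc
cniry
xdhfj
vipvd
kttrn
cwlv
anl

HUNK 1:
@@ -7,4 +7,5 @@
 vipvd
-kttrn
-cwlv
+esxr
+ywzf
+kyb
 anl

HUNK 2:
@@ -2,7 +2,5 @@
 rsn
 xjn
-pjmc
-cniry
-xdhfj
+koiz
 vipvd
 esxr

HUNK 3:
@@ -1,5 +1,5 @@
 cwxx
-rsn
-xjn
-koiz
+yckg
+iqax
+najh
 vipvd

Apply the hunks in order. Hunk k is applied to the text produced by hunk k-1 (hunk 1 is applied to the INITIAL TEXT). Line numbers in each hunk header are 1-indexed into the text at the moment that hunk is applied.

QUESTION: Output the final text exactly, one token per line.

Hunk 1: at line 7 remove [kttrn,cwlv] add [esxr,ywzf,kyb] -> 11 lines: cwxx rsn xjn pjmc cniry xdhfj vipvd esxr ywzf kyb anl
Hunk 2: at line 2 remove [pjmc,cniry,xdhfj] add [koiz] -> 9 lines: cwxx rsn xjn koiz vipvd esxr ywzf kyb anl
Hunk 3: at line 1 remove [rsn,xjn,koiz] add [yckg,iqax,najh] -> 9 lines: cwxx yckg iqax najh vipvd esxr ywzf kyb anl

Answer: cwxx
yckg
iqax
najh
vipvd
esxr
ywzf
kyb
anl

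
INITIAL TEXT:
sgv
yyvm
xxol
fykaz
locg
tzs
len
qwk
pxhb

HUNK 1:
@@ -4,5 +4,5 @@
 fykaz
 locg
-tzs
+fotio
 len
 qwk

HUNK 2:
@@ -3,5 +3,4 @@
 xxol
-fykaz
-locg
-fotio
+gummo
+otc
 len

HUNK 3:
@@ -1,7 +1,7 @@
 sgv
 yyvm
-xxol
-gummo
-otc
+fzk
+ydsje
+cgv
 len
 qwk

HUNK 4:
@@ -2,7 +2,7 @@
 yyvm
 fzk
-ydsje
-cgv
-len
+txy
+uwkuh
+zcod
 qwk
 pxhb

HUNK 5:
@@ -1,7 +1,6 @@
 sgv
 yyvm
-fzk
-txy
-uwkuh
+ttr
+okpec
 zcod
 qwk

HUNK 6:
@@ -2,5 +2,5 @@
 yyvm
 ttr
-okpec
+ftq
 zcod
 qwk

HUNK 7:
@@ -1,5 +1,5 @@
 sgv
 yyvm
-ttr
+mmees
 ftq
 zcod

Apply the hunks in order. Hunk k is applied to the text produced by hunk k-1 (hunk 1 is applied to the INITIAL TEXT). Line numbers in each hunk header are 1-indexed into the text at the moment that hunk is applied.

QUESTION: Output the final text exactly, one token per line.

Hunk 1: at line 4 remove [tzs] add [fotio] -> 9 lines: sgv yyvm xxol fykaz locg fotio len qwk pxhb
Hunk 2: at line 3 remove [fykaz,locg,fotio] add [gummo,otc] -> 8 lines: sgv yyvm xxol gummo otc len qwk pxhb
Hunk 3: at line 1 remove [xxol,gummo,otc] add [fzk,ydsje,cgv] -> 8 lines: sgv yyvm fzk ydsje cgv len qwk pxhb
Hunk 4: at line 2 remove [ydsje,cgv,len] add [txy,uwkuh,zcod] -> 8 lines: sgv yyvm fzk txy uwkuh zcod qwk pxhb
Hunk 5: at line 1 remove [fzk,txy,uwkuh] add [ttr,okpec] -> 7 lines: sgv yyvm ttr okpec zcod qwk pxhb
Hunk 6: at line 2 remove [okpec] add [ftq] -> 7 lines: sgv yyvm ttr ftq zcod qwk pxhb
Hunk 7: at line 1 remove [ttr] add [mmees] -> 7 lines: sgv yyvm mmees ftq zcod qwk pxhb

Answer: sgv
yyvm
mmees
ftq
zcod
qwk
pxhb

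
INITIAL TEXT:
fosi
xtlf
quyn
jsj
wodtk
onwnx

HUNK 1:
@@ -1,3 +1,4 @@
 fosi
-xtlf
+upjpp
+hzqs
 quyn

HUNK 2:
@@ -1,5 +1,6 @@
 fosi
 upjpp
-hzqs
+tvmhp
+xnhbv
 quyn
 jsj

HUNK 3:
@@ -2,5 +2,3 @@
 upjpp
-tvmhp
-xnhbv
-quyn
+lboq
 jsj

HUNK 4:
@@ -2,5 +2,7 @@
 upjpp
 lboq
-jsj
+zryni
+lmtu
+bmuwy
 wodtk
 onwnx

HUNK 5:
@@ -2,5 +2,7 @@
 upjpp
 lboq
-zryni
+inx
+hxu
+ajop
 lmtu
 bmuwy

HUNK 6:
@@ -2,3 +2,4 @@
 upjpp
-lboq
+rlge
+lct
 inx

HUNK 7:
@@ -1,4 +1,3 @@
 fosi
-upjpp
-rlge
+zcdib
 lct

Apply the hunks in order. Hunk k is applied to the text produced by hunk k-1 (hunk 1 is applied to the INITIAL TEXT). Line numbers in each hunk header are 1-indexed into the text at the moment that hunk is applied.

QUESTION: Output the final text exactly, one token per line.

Hunk 1: at line 1 remove [xtlf] add [upjpp,hzqs] -> 7 lines: fosi upjpp hzqs quyn jsj wodtk onwnx
Hunk 2: at line 1 remove [hzqs] add [tvmhp,xnhbv] -> 8 lines: fosi upjpp tvmhp xnhbv quyn jsj wodtk onwnx
Hunk 3: at line 2 remove [tvmhp,xnhbv,quyn] add [lboq] -> 6 lines: fosi upjpp lboq jsj wodtk onwnx
Hunk 4: at line 2 remove [jsj] add [zryni,lmtu,bmuwy] -> 8 lines: fosi upjpp lboq zryni lmtu bmuwy wodtk onwnx
Hunk 5: at line 2 remove [zryni] add [inx,hxu,ajop] -> 10 lines: fosi upjpp lboq inx hxu ajop lmtu bmuwy wodtk onwnx
Hunk 6: at line 2 remove [lboq] add [rlge,lct] -> 11 lines: fosi upjpp rlge lct inx hxu ajop lmtu bmuwy wodtk onwnx
Hunk 7: at line 1 remove [upjpp,rlge] add [zcdib] -> 10 lines: fosi zcdib lct inx hxu ajop lmtu bmuwy wodtk onwnx

Answer: fosi
zcdib
lct
inx
hxu
ajop
lmtu
bmuwy
wodtk
onwnx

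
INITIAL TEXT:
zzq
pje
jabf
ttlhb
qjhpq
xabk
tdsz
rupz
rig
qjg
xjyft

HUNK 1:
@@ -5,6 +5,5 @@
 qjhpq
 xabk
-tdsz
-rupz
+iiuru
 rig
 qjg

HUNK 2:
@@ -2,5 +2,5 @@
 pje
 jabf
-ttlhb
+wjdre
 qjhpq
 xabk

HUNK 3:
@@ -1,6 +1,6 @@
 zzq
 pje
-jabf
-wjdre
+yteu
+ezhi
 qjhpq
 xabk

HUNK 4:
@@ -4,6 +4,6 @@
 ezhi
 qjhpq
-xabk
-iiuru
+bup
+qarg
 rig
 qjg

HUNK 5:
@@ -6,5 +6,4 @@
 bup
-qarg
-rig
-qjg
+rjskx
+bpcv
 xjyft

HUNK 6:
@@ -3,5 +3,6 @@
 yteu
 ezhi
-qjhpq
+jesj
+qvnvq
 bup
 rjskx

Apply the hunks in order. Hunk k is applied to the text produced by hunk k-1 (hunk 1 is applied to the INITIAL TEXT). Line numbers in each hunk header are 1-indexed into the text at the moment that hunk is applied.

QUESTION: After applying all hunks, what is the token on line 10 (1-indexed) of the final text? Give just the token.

Hunk 1: at line 5 remove [tdsz,rupz] add [iiuru] -> 10 lines: zzq pje jabf ttlhb qjhpq xabk iiuru rig qjg xjyft
Hunk 2: at line 2 remove [ttlhb] add [wjdre] -> 10 lines: zzq pje jabf wjdre qjhpq xabk iiuru rig qjg xjyft
Hunk 3: at line 1 remove [jabf,wjdre] add [yteu,ezhi] -> 10 lines: zzq pje yteu ezhi qjhpq xabk iiuru rig qjg xjyft
Hunk 4: at line 4 remove [xabk,iiuru] add [bup,qarg] -> 10 lines: zzq pje yteu ezhi qjhpq bup qarg rig qjg xjyft
Hunk 5: at line 6 remove [qarg,rig,qjg] add [rjskx,bpcv] -> 9 lines: zzq pje yteu ezhi qjhpq bup rjskx bpcv xjyft
Hunk 6: at line 3 remove [qjhpq] add [jesj,qvnvq] -> 10 lines: zzq pje yteu ezhi jesj qvnvq bup rjskx bpcv xjyft
Final line 10: xjyft

Answer: xjyft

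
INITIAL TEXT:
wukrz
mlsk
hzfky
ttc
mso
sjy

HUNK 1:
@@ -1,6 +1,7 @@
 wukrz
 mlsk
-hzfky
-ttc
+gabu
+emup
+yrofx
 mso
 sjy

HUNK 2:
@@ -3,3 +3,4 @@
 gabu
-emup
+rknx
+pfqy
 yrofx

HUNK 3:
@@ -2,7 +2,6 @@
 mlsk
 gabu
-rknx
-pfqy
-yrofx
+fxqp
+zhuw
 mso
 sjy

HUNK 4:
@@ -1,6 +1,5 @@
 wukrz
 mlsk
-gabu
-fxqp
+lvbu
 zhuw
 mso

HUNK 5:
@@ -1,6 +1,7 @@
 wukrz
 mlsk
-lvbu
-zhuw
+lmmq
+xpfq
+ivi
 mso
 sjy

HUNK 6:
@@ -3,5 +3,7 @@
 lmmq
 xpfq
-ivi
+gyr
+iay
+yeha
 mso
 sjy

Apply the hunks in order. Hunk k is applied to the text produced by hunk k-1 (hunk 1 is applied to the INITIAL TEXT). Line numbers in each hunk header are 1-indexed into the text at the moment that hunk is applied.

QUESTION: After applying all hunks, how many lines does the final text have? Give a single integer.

Hunk 1: at line 1 remove [hzfky,ttc] add [gabu,emup,yrofx] -> 7 lines: wukrz mlsk gabu emup yrofx mso sjy
Hunk 2: at line 3 remove [emup] add [rknx,pfqy] -> 8 lines: wukrz mlsk gabu rknx pfqy yrofx mso sjy
Hunk 3: at line 2 remove [rknx,pfqy,yrofx] add [fxqp,zhuw] -> 7 lines: wukrz mlsk gabu fxqp zhuw mso sjy
Hunk 4: at line 1 remove [gabu,fxqp] add [lvbu] -> 6 lines: wukrz mlsk lvbu zhuw mso sjy
Hunk 5: at line 1 remove [lvbu,zhuw] add [lmmq,xpfq,ivi] -> 7 lines: wukrz mlsk lmmq xpfq ivi mso sjy
Hunk 6: at line 3 remove [ivi] add [gyr,iay,yeha] -> 9 lines: wukrz mlsk lmmq xpfq gyr iay yeha mso sjy
Final line count: 9

Answer: 9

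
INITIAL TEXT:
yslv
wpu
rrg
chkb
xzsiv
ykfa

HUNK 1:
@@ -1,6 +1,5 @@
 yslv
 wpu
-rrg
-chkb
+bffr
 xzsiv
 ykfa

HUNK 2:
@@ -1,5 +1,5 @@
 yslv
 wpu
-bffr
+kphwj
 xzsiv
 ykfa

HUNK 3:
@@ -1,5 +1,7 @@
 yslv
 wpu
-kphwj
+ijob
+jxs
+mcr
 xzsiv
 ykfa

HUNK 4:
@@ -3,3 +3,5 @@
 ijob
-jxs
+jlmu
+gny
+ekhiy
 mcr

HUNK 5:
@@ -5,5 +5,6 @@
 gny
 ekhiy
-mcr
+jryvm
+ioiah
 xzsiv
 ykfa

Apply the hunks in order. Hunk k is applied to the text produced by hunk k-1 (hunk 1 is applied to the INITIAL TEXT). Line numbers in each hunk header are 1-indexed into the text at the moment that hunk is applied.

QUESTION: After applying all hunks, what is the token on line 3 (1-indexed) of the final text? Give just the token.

Answer: ijob

Derivation:
Hunk 1: at line 1 remove [rrg,chkb] add [bffr] -> 5 lines: yslv wpu bffr xzsiv ykfa
Hunk 2: at line 1 remove [bffr] add [kphwj] -> 5 lines: yslv wpu kphwj xzsiv ykfa
Hunk 3: at line 1 remove [kphwj] add [ijob,jxs,mcr] -> 7 lines: yslv wpu ijob jxs mcr xzsiv ykfa
Hunk 4: at line 3 remove [jxs] add [jlmu,gny,ekhiy] -> 9 lines: yslv wpu ijob jlmu gny ekhiy mcr xzsiv ykfa
Hunk 5: at line 5 remove [mcr] add [jryvm,ioiah] -> 10 lines: yslv wpu ijob jlmu gny ekhiy jryvm ioiah xzsiv ykfa
Final line 3: ijob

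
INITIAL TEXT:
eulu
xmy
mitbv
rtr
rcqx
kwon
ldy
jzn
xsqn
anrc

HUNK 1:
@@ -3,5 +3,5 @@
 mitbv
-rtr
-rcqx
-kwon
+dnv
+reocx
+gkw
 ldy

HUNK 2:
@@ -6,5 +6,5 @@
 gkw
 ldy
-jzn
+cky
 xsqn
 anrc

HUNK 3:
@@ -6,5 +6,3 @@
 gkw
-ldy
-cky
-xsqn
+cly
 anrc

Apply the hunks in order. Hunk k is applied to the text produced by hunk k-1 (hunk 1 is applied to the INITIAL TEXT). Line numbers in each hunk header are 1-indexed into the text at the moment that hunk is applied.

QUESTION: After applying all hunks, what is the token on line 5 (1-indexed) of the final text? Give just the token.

Answer: reocx

Derivation:
Hunk 1: at line 3 remove [rtr,rcqx,kwon] add [dnv,reocx,gkw] -> 10 lines: eulu xmy mitbv dnv reocx gkw ldy jzn xsqn anrc
Hunk 2: at line 6 remove [jzn] add [cky] -> 10 lines: eulu xmy mitbv dnv reocx gkw ldy cky xsqn anrc
Hunk 3: at line 6 remove [ldy,cky,xsqn] add [cly] -> 8 lines: eulu xmy mitbv dnv reocx gkw cly anrc
Final line 5: reocx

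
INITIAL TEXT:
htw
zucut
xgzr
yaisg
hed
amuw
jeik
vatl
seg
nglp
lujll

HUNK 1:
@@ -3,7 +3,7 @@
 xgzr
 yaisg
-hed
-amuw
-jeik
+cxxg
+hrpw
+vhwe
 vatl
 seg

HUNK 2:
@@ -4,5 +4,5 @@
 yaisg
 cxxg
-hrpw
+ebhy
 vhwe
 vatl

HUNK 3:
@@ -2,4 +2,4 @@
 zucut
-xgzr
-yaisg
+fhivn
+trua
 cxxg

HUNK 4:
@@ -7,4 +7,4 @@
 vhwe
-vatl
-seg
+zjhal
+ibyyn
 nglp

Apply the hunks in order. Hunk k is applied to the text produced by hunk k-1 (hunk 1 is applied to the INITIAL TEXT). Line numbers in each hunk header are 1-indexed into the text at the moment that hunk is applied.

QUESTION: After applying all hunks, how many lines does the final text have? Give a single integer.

Answer: 11

Derivation:
Hunk 1: at line 3 remove [hed,amuw,jeik] add [cxxg,hrpw,vhwe] -> 11 lines: htw zucut xgzr yaisg cxxg hrpw vhwe vatl seg nglp lujll
Hunk 2: at line 4 remove [hrpw] add [ebhy] -> 11 lines: htw zucut xgzr yaisg cxxg ebhy vhwe vatl seg nglp lujll
Hunk 3: at line 2 remove [xgzr,yaisg] add [fhivn,trua] -> 11 lines: htw zucut fhivn trua cxxg ebhy vhwe vatl seg nglp lujll
Hunk 4: at line 7 remove [vatl,seg] add [zjhal,ibyyn] -> 11 lines: htw zucut fhivn trua cxxg ebhy vhwe zjhal ibyyn nglp lujll
Final line count: 11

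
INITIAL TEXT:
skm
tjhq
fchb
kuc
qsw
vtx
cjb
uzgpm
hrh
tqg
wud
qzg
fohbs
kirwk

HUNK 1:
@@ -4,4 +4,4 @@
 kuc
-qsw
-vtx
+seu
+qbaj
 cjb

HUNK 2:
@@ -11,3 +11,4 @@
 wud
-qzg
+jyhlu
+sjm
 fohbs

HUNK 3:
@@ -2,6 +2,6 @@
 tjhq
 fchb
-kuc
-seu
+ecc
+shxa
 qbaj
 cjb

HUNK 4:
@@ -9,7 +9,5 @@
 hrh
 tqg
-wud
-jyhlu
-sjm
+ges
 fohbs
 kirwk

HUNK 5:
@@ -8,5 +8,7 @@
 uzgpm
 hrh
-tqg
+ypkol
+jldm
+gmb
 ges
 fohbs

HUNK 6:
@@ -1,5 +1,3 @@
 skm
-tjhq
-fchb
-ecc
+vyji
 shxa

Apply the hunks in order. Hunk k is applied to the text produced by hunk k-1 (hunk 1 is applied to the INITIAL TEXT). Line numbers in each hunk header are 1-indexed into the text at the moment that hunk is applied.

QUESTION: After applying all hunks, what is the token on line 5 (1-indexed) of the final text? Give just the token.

Answer: cjb

Derivation:
Hunk 1: at line 4 remove [qsw,vtx] add [seu,qbaj] -> 14 lines: skm tjhq fchb kuc seu qbaj cjb uzgpm hrh tqg wud qzg fohbs kirwk
Hunk 2: at line 11 remove [qzg] add [jyhlu,sjm] -> 15 lines: skm tjhq fchb kuc seu qbaj cjb uzgpm hrh tqg wud jyhlu sjm fohbs kirwk
Hunk 3: at line 2 remove [kuc,seu] add [ecc,shxa] -> 15 lines: skm tjhq fchb ecc shxa qbaj cjb uzgpm hrh tqg wud jyhlu sjm fohbs kirwk
Hunk 4: at line 9 remove [wud,jyhlu,sjm] add [ges] -> 13 lines: skm tjhq fchb ecc shxa qbaj cjb uzgpm hrh tqg ges fohbs kirwk
Hunk 5: at line 8 remove [tqg] add [ypkol,jldm,gmb] -> 15 lines: skm tjhq fchb ecc shxa qbaj cjb uzgpm hrh ypkol jldm gmb ges fohbs kirwk
Hunk 6: at line 1 remove [tjhq,fchb,ecc] add [vyji] -> 13 lines: skm vyji shxa qbaj cjb uzgpm hrh ypkol jldm gmb ges fohbs kirwk
Final line 5: cjb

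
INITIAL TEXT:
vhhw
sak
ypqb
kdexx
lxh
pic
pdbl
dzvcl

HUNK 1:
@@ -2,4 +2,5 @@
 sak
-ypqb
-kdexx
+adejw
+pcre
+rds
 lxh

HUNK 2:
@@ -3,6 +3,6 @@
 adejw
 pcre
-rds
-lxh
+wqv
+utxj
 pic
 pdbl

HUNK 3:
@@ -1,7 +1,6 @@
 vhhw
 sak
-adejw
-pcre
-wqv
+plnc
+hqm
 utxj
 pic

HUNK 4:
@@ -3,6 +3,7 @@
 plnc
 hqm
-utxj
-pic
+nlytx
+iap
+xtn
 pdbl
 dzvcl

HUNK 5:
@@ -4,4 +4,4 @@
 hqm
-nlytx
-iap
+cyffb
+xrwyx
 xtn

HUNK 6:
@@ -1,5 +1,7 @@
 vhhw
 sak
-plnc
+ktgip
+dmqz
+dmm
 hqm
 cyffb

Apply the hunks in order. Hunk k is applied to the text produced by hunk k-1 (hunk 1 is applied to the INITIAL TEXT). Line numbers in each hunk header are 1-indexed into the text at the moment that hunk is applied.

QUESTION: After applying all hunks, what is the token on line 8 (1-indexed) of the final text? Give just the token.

Hunk 1: at line 2 remove [ypqb,kdexx] add [adejw,pcre,rds] -> 9 lines: vhhw sak adejw pcre rds lxh pic pdbl dzvcl
Hunk 2: at line 3 remove [rds,lxh] add [wqv,utxj] -> 9 lines: vhhw sak adejw pcre wqv utxj pic pdbl dzvcl
Hunk 3: at line 1 remove [adejw,pcre,wqv] add [plnc,hqm] -> 8 lines: vhhw sak plnc hqm utxj pic pdbl dzvcl
Hunk 4: at line 3 remove [utxj,pic] add [nlytx,iap,xtn] -> 9 lines: vhhw sak plnc hqm nlytx iap xtn pdbl dzvcl
Hunk 5: at line 4 remove [nlytx,iap] add [cyffb,xrwyx] -> 9 lines: vhhw sak plnc hqm cyffb xrwyx xtn pdbl dzvcl
Hunk 6: at line 1 remove [plnc] add [ktgip,dmqz,dmm] -> 11 lines: vhhw sak ktgip dmqz dmm hqm cyffb xrwyx xtn pdbl dzvcl
Final line 8: xrwyx

Answer: xrwyx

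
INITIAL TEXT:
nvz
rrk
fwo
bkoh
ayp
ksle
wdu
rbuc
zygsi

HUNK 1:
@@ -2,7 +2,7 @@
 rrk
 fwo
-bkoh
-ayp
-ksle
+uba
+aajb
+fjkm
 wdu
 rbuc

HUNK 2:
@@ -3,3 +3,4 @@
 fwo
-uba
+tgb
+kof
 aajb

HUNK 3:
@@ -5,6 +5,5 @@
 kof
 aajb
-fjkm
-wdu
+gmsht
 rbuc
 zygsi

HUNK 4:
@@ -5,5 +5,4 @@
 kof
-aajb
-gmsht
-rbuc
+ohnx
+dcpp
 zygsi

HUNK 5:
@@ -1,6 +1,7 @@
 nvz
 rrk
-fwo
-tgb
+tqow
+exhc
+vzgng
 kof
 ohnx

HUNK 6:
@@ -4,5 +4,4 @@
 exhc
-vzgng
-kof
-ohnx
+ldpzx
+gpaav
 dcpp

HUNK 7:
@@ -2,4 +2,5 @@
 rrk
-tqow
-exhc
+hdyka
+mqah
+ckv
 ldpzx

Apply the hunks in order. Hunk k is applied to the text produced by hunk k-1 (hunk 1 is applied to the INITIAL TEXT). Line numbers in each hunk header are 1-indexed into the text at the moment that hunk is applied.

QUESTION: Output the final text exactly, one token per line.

Answer: nvz
rrk
hdyka
mqah
ckv
ldpzx
gpaav
dcpp
zygsi

Derivation:
Hunk 1: at line 2 remove [bkoh,ayp,ksle] add [uba,aajb,fjkm] -> 9 lines: nvz rrk fwo uba aajb fjkm wdu rbuc zygsi
Hunk 2: at line 3 remove [uba] add [tgb,kof] -> 10 lines: nvz rrk fwo tgb kof aajb fjkm wdu rbuc zygsi
Hunk 3: at line 5 remove [fjkm,wdu] add [gmsht] -> 9 lines: nvz rrk fwo tgb kof aajb gmsht rbuc zygsi
Hunk 4: at line 5 remove [aajb,gmsht,rbuc] add [ohnx,dcpp] -> 8 lines: nvz rrk fwo tgb kof ohnx dcpp zygsi
Hunk 5: at line 1 remove [fwo,tgb] add [tqow,exhc,vzgng] -> 9 lines: nvz rrk tqow exhc vzgng kof ohnx dcpp zygsi
Hunk 6: at line 4 remove [vzgng,kof,ohnx] add [ldpzx,gpaav] -> 8 lines: nvz rrk tqow exhc ldpzx gpaav dcpp zygsi
Hunk 7: at line 2 remove [tqow,exhc] add [hdyka,mqah,ckv] -> 9 lines: nvz rrk hdyka mqah ckv ldpzx gpaav dcpp zygsi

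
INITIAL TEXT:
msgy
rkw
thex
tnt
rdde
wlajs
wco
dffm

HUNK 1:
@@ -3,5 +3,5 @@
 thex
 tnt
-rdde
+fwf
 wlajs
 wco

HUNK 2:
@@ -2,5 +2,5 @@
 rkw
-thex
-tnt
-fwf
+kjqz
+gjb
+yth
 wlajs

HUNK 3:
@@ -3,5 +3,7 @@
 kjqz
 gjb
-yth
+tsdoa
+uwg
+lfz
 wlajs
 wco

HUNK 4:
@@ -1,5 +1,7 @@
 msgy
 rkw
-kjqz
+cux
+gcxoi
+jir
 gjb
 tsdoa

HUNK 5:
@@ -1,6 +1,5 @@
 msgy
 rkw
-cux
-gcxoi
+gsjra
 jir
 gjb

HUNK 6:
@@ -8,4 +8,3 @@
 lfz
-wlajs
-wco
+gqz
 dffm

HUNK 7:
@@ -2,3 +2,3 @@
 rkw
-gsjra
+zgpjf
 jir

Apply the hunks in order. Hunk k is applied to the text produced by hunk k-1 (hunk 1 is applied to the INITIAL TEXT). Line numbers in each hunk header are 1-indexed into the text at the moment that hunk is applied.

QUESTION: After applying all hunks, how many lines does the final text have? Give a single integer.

Answer: 10

Derivation:
Hunk 1: at line 3 remove [rdde] add [fwf] -> 8 lines: msgy rkw thex tnt fwf wlajs wco dffm
Hunk 2: at line 2 remove [thex,tnt,fwf] add [kjqz,gjb,yth] -> 8 lines: msgy rkw kjqz gjb yth wlajs wco dffm
Hunk 3: at line 3 remove [yth] add [tsdoa,uwg,lfz] -> 10 lines: msgy rkw kjqz gjb tsdoa uwg lfz wlajs wco dffm
Hunk 4: at line 1 remove [kjqz] add [cux,gcxoi,jir] -> 12 lines: msgy rkw cux gcxoi jir gjb tsdoa uwg lfz wlajs wco dffm
Hunk 5: at line 1 remove [cux,gcxoi] add [gsjra] -> 11 lines: msgy rkw gsjra jir gjb tsdoa uwg lfz wlajs wco dffm
Hunk 6: at line 8 remove [wlajs,wco] add [gqz] -> 10 lines: msgy rkw gsjra jir gjb tsdoa uwg lfz gqz dffm
Hunk 7: at line 2 remove [gsjra] add [zgpjf] -> 10 lines: msgy rkw zgpjf jir gjb tsdoa uwg lfz gqz dffm
Final line count: 10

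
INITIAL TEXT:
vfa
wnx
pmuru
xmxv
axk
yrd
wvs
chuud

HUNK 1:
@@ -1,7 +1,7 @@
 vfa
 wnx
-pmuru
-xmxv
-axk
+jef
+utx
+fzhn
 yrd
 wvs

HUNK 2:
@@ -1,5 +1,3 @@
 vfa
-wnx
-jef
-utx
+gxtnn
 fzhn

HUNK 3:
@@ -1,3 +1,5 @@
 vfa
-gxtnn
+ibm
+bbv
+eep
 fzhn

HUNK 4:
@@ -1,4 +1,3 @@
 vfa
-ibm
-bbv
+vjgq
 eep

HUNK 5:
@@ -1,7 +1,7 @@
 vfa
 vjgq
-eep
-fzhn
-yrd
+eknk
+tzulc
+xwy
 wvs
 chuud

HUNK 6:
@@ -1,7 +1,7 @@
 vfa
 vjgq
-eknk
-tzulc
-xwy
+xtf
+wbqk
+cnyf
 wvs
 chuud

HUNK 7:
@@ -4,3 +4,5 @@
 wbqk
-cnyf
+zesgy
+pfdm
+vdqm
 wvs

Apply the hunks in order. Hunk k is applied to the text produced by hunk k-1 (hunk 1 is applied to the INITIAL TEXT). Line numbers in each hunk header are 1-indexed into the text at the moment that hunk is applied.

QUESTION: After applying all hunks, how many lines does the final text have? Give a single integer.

Hunk 1: at line 1 remove [pmuru,xmxv,axk] add [jef,utx,fzhn] -> 8 lines: vfa wnx jef utx fzhn yrd wvs chuud
Hunk 2: at line 1 remove [wnx,jef,utx] add [gxtnn] -> 6 lines: vfa gxtnn fzhn yrd wvs chuud
Hunk 3: at line 1 remove [gxtnn] add [ibm,bbv,eep] -> 8 lines: vfa ibm bbv eep fzhn yrd wvs chuud
Hunk 4: at line 1 remove [ibm,bbv] add [vjgq] -> 7 lines: vfa vjgq eep fzhn yrd wvs chuud
Hunk 5: at line 1 remove [eep,fzhn,yrd] add [eknk,tzulc,xwy] -> 7 lines: vfa vjgq eknk tzulc xwy wvs chuud
Hunk 6: at line 1 remove [eknk,tzulc,xwy] add [xtf,wbqk,cnyf] -> 7 lines: vfa vjgq xtf wbqk cnyf wvs chuud
Hunk 7: at line 4 remove [cnyf] add [zesgy,pfdm,vdqm] -> 9 lines: vfa vjgq xtf wbqk zesgy pfdm vdqm wvs chuud
Final line count: 9

Answer: 9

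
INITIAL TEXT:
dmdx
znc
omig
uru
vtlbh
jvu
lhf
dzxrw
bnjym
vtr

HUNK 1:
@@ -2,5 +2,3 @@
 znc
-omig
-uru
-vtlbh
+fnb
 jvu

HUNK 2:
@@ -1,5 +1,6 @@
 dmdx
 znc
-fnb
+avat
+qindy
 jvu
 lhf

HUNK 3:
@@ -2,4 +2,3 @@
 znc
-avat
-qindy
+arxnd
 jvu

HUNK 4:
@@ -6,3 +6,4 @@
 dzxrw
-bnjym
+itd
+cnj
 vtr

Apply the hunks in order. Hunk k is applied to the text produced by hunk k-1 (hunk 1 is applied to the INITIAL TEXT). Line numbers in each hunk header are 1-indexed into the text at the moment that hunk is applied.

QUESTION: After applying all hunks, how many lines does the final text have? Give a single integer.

Answer: 9

Derivation:
Hunk 1: at line 2 remove [omig,uru,vtlbh] add [fnb] -> 8 lines: dmdx znc fnb jvu lhf dzxrw bnjym vtr
Hunk 2: at line 1 remove [fnb] add [avat,qindy] -> 9 lines: dmdx znc avat qindy jvu lhf dzxrw bnjym vtr
Hunk 3: at line 2 remove [avat,qindy] add [arxnd] -> 8 lines: dmdx znc arxnd jvu lhf dzxrw bnjym vtr
Hunk 4: at line 6 remove [bnjym] add [itd,cnj] -> 9 lines: dmdx znc arxnd jvu lhf dzxrw itd cnj vtr
Final line count: 9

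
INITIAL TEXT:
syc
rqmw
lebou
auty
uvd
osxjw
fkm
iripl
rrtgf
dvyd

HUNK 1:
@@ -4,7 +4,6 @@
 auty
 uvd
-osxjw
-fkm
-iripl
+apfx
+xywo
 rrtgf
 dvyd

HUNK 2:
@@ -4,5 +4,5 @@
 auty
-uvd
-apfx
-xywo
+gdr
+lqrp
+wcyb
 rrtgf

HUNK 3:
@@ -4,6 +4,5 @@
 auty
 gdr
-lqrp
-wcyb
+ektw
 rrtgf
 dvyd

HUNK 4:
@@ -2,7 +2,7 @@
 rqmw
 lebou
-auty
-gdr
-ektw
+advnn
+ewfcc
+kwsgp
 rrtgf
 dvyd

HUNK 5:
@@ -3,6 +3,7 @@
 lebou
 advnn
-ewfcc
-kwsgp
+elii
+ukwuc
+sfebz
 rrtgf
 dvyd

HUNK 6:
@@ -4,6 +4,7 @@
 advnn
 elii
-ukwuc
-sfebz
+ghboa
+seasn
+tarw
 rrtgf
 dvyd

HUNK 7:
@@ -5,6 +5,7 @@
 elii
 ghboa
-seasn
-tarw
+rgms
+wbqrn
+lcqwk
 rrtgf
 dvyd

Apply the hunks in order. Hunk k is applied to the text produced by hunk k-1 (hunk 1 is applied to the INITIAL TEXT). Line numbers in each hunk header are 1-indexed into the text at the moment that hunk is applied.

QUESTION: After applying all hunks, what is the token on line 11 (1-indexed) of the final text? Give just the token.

Hunk 1: at line 4 remove [osxjw,fkm,iripl] add [apfx,xywo] -> 9 lines: syc rqmw lebou auty uvd apfx xywo rrtgf dvyd
Hunk 2: at line 4 remove [uvd,apfx,xywo] add [gdr,lqrp,wcyb] -> 9 lines: syc rqmw lebou auty gdr lqrp wcyb rrtgf dvyd
Hunk 3: at line 4 remove [lqrp,wcyb] add [ektw] -> 8 lines: syc rqmw lebou auty gdr ektw rrtgf dvyd
Hunk 4: at line 2 remove [auty,gdr,ektw] add [advnn,ewfcc,kwsgp] -> 8 lines: syc rqmw lebou advnn ewfcc kwsgp rrtgf dvyd
Hunk 5: at line 3 remove [ewfcc,kwsgp] add [elii,ukwuc,sfebz] -> 9 lines: syc rqmw lebou advnn elii ukwuc sfebz rrtgf dvyd
Hunk 6: at line 4 remove [ukwuc,sfebz] add [ghboa,seasn,tarw] -> 10 lines: syc rqmw lebou advnn elii ghboa seasn tarw rrtgf dvyd
Hunk 7: at line 5 remove [seasn,tarw] add [rgms,wbqrn,lcqwk] -> 11 lines: syc rqmw lebou advnn elii ghboa rgms wbqrn lcqwk rrtgf dvyd
Final line 11: dvyd

Answer: dvyd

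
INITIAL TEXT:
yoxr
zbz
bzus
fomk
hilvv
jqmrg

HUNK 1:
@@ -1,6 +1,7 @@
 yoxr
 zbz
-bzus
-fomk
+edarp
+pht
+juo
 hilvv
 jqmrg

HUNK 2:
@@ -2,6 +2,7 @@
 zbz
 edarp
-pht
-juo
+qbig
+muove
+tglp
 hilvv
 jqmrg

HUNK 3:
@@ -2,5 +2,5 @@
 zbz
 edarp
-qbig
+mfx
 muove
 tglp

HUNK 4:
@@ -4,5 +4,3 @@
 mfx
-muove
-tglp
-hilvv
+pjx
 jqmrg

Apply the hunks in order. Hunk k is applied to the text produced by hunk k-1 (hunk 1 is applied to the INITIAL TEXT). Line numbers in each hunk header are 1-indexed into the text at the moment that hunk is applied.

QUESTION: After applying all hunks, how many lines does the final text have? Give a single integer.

Answer: 6

Derivation:
Hunk 1: at line 1 remove [bzus,fomk] add [edarp,pht,juo] -> 7 lines: yoxr zbz edarp pht juo hilvv jqmrg
Hunk 2: at line 2 remove [pht,juo] add [qbig,muove,tglp] -> 8 lines: yoxr zbz edarp qbig muove tglp hilvv jqmrg
Hunk 3: at line 2 remove [qbig] add [mfx] -> 8 lines: yoxr zbz edarp mfx muove tglp hilvv jqmrg
Hunk 4: at line 4 remove [muove,tglp,hilvv] add [pjx] -> 6 lines: yoxr zbz edarp mfx pjx jqmrg
Final line count: 6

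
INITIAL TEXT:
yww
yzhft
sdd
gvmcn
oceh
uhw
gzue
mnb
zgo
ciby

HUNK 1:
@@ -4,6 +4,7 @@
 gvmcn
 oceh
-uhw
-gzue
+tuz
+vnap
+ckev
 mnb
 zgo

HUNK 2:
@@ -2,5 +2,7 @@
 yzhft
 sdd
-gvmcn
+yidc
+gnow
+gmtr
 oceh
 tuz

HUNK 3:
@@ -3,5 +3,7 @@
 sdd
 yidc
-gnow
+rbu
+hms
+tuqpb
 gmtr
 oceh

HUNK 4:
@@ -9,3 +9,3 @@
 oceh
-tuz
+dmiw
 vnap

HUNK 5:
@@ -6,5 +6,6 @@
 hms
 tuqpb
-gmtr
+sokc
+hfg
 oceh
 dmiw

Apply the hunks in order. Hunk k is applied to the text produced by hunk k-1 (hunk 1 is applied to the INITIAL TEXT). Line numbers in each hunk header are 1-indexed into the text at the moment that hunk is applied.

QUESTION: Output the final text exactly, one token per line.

Hunk 1: at line 4 remove [uhw,gzue] add [tuz,vnap,ckev] -> 11 lines: yww yzhft sdd gvmcn oceh tuz vnap ckev mnb zgo ciby
Hunk 2: at line 2 remove [gvmcn] add [yidc,gnow,gmtr] -> 13 lines: yww yzhft sdd yidc gnow gmtr oceh tuz vnap ckev mnb zgo ciby
Hunk 3: at line 3 remove [gnow] add [rbu,hms,tuqpb] -> 15 lines: yww yzhft sdd yidc rbu hms tuqpb gmtr oceh tuz vnap ckev mnb zgo ciby
Hunk 4: at line 9 remove [tuz] add [dmiw] -> 15 lines: yww yzhft sdd yidc rbu hms tuqpb gmtr oceh dmiw vnap ckev mnb zgo ciby
Hunk 5: at line 6 remove [gmtr] add [sokc,hfg] -> 16 lines: yww yzhft sdd yidc rbu hms tuqpb sokc hfg oceh dmiw vnap ckev mnb zgo ciby

Answer: yww
yzhft
sdd
yidc
rbu
hms
tuqpb
sokc
hfg
oceh
dmiw
vnap
ckev
mnb
zgo
ciby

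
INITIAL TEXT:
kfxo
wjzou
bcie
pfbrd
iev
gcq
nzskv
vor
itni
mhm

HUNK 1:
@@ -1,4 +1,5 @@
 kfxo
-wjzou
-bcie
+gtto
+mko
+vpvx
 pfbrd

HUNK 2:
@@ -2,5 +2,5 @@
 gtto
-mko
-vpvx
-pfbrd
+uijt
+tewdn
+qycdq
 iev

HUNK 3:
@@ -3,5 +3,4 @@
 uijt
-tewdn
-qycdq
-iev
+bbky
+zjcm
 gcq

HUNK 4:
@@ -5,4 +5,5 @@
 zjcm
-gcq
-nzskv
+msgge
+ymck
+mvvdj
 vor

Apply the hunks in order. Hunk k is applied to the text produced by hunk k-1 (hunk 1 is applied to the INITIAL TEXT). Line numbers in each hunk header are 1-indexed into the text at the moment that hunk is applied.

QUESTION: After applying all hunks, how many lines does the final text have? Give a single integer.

Answer: 11

Derivation:
Hunk 1: at line 1 remove [wjzou,bcie] add [gtto,mko,vpvx] -> 11 lines: kfxo gtto mko vpvx pfbrd iev gcq nzskv vor itni mhm
Hunk 2: at line 2 remove [mko,vpvx,pfbrd] add [uijt,tewdn,qycdq] -> 11 lines: kfxo gtto uijt tewdn qycdq iev gcq nzskv vor itni mhm
Hunk 3: at line 3 remove [tewdn,qycdq,iev] add [bbky,zjcm] -> 10 lines: kfxo gtto uijt bbky zjcm gcq nzskv vor itni mhm
Hunk 4: at line 5 remove [gcq,nzskv] add [msgge,ymck,mvvdj] -> 11 lines: kfxo gtto uijt bbky zjcm msgge ymck mvvdj vor itni mhm
Final line count: 11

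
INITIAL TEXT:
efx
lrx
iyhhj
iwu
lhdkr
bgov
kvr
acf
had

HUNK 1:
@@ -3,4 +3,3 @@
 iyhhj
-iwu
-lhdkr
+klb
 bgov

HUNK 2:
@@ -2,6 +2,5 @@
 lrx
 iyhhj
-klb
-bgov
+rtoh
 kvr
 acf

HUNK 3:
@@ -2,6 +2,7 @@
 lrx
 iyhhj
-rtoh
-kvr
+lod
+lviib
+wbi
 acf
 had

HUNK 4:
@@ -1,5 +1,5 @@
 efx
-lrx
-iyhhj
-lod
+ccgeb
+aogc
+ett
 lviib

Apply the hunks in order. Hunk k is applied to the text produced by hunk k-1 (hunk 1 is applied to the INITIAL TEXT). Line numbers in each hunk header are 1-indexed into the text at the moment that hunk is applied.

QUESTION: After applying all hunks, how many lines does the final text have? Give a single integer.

Answer: 8

Derivation:
Hunk 1: at line 3 remove [iwu,lhdkr] add [klb] -> 8 lines: efx lrx iyhhj klb bgov kvr acf had
Hunk 2: at line 2 remove [klb,bgov] add [rtoh] -> 7 lines: efx lrx iyhhj rtoh kvr acf had
Hunk 3: at line 2 remove [rtoh,kvr] add [lod,lviib,wbi] -> 8 lines: efx lrx iyhhj lod lviib wbi acf had
Hunk 4: at line 1 remove [lrx,iyhhj,lod] add [ccgeb,aogc,ett] -> 8 lines: efx ccgeb aogc ett lviib wbi acf had
Final line count: 8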